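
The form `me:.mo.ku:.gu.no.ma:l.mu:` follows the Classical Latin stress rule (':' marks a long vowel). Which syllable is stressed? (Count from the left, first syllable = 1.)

6

Classical Latin: stress the penult if heavy (long vowel or closed), else the antepenult.
Weights: 5 no L, 6 ma:l H, 7 mu: H.
The penult (syllable 6, ma:l) is heavy, so it takes stress.
Stress on syllable 6: me:.mo.ku:.gu.no.ˈma:l.mu:.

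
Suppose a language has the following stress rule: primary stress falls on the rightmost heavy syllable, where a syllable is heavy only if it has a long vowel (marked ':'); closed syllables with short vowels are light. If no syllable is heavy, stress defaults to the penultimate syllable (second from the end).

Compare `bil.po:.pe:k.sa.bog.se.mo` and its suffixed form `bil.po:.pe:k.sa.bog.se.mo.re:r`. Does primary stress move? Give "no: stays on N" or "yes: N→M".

Base `bil.po:.pe:k.sa.bog.se.mo` (7 syllables):
  Weights: 1 bil L, 2 po: H, 3 pe:k H, 4 sa L, 5 bog L, 6 se L, 7 mo L.
  Heavy syllables in the domain: 2, 3. The rightmost is syllable 3 (pe:k).
  → primary stress on syllable 3.
Suffixed `bil.po:.pe:k.sa.bog.se.mo.re:r` (8 syllables):
  Weights: 1 bil L, 2 po: H, 3 pe:k H, 4 sa L, 5 bog L, 6 se L, 7 mo L, 8 re:r H.
  Heavy syllables in the domain: 2, 3, 8. The rightmost is syllable 8 (re:r).
  → primary stress on syllable 8.

yes: 3→8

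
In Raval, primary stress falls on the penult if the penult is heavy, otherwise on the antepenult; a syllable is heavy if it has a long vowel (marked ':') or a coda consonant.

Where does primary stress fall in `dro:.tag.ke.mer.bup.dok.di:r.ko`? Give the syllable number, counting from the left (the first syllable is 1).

Weights: 6 dok H, 7 di:r H, 8 ko L.
The penult (syllable 7, di:r) is heavy, so it takes stress.
Primary stress: syllable 7 → dro:.tag.ke.mer.bup.dok.ˈdi:r.ko.

7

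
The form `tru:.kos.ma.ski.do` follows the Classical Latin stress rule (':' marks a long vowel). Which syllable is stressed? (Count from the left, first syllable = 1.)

3

Classical Latin: stress the penult if heavy (long vowel or closed), else the antepenult.
Weights: 3 ma L, 4 ski L, 5 do L.
The penult (syllable 4, ski) is light, so stress falls on the antepenult (syllable 3, ma).
Stress on syllable 3: tru:.kos.ˈma.ski.do.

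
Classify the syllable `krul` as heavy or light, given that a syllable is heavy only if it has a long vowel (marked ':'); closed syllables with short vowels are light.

`krul`: short vowel, closed (coda /l/). Short vowel → light.

light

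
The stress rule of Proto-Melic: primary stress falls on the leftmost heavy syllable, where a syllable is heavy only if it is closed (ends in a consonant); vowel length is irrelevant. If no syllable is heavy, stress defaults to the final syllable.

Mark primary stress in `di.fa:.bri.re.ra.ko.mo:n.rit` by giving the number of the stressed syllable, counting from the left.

7

Weights: 1 di L, 2 fa: L, 3 bri L, 4 re L, 5 ra L, 6 ko L, 7 mo:n H, 8 rit H.
Heavy syllables in the domain: 7, 8. The leftmost is syllable 7 (mo:n).
Primary stress: syllable 7 → di.fa:.bri.re.ra.ko.ˈmo:n.rit.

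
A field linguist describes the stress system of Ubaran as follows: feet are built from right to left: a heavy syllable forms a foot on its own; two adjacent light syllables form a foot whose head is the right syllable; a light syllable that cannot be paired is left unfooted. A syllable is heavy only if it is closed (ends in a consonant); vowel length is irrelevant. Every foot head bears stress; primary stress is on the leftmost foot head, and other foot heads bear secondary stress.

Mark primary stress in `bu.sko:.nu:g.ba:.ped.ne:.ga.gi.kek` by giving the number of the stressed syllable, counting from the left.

Weights: 1 bu L, 2 sko: L, 3 nu:g H, 4 ba: L, 5 ped H, 6 ne: L, 7 ga L, 8 gi L, 9 kek H.
Parse right to left (heavy = foot alone; LL = one foot; stranded L unfooted): (bu.ˈsko:) (ˈnu:g) ba: (ˈped) ne: (ga.ˈgi) (ˈkek).
Foot heads: 2, 3, 5, 8, 9.
Primary stress on the leftmost head = syllable 2.
Primary stress: syllable 2 → bu.ˈsko:.nu:g.ba:.ped.ne:.ga.gi.kek.

2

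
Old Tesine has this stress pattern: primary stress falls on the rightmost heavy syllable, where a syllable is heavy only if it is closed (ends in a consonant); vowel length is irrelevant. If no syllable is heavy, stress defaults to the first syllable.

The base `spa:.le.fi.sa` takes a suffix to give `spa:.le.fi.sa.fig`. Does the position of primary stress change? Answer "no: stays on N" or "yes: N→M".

yes: 1→5

Base `spa:.le.fi.sa` (4 syllables):
  Weights: 1 spa: L, 2 le L, 3 fi L, 4 sa L.
  No heavy syllable in the domain; default to the first syllable = syllable 1.
  → primary stress on syllable 1.
Suffixed `spa:.le.fi.sa.fig` (5 syllables):
  Weights: 1 spa: L, 2 le L, 3 fi L, 4 sa L, 5 fig H.
  Heavy syllables in the domain: 5. The rightmost is syllable 5 (fig).
  → primary stress on syllable 5.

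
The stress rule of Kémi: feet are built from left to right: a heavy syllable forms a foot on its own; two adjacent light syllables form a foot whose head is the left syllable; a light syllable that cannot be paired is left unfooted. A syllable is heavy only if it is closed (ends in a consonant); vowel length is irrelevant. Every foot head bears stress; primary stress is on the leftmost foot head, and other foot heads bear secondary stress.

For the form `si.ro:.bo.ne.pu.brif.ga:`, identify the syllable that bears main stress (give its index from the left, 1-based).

1

Weights: 1 si L, 2 ro: L, 3 bo L, 4 ne L, 5 pu L, 6 brif H, 7 ga: L.
Parse left to right (heavy = foot alone; LL = one foot; stranded L unfooted): (ˈsi.ro:) (ˈbo.ne) pu (ˈbrif) ga:.
Foot heads: 1, 3, 6.
Primary stress on the leftmost head = syllable 1.
Primary stress: syllable 1 → ˈsi.ro:.bo.ne.pu.brif.ga:.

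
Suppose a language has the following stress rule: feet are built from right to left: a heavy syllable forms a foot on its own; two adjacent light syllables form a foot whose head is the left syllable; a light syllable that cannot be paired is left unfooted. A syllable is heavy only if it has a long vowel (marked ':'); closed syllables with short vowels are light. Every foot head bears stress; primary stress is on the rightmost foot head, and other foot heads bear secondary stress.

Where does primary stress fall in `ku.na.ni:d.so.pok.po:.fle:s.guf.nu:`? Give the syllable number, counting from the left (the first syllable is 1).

9

Weights: 1 ku L, 2 na L, 3 ni:d H, 4 so L, 5 pok L, 6 po: H, 7 fle:s H, 8 guf L, 9 nu: H.
Parse right to left (heavy = foot alone; LL = one foot; stranded L unfooted): (ˈku.na) (ˈni:d) (ˈso.pok) (ˈpo:) (ˈfle:s) guf (ˈnu:).
Foot heads: 1, 3, 4, 6, 7, 9.
Primary stress on the rightmost head = syllable 9.
Primary stress: syllable 9 → ku.na.ni:d.so.pok.po:.fle:s.guf.ˈnu:.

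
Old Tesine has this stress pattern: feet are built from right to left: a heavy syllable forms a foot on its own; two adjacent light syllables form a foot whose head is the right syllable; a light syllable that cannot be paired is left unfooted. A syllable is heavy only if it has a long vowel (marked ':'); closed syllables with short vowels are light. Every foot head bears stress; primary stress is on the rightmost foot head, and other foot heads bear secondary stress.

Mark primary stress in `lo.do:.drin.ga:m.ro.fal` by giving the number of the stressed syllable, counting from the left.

Weights: 1 lo L, 2 do: H, 3 drin L, 4 ga:m H, 5 ro L, 6 fal L.
Parse right to left (heavy = foot alone; LL = one foot; stranded L unfooted): lo (ˈdo:) drin (ˈga:m) (ro.ˈfal).
Foot heads: 2, 4, 6.
Primary stress on the rightmost head = syllable 6.
Primary stress: syllable 6 → lo.do:.drin.ga:m.ro.ˈfal.

6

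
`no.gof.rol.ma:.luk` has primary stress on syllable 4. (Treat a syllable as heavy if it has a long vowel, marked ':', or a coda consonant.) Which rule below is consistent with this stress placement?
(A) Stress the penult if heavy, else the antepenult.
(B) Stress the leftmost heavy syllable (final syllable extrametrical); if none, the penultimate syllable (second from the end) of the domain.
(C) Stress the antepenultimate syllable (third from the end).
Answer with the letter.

Rule A → syllable 4 ✓.
Rule B → syllable 2 (observed: 4).
Rule C → syllable 3 (observed: 4).

A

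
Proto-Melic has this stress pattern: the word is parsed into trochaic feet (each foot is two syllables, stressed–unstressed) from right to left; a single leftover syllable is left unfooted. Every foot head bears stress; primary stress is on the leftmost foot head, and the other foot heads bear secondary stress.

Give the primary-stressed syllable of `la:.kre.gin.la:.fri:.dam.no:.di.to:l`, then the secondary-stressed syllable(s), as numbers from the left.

primary 2, secondary 4, 6, 8

Parse right to left into trochaic (ˈσσ) feet: la: (ˈkre.gin) (ˈla:.fri:) (ˈdam.no:) (ˈdi.to:l). Syllable 1 is left unfooted.
Foot heads (stressed positions): 2, 4, 6, 8.
End Rule Leftmost: primary stress on the leftmost head = syllable 2.
Secondary stress on 4, 6, 8: la:.ˈkre.gin.ˌla:.fri:.ˌdam.no:.ˌdi.to:l.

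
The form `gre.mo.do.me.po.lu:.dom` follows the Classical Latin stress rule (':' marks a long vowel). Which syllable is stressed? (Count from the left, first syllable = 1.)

6

Classical Latin: stress the penult if heavy (long vowel or closed), else the antepenult.
Weights: 5 po L, 6 lu: H, 7 dom H.
The penult (syllable 6, lu:) is heavy, so it takes stress.
Stress on syllable 6: gre.mo.do.me.po.ˈlu:.dom.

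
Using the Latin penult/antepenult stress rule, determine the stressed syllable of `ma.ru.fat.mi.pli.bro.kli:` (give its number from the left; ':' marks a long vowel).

5

Classical Latin: stress the penult if heavy (long vowel or closed), else the antepenult.
Weights: 5 pli L, 6 bro L, 7 kli: H.
The penult (syllable 6, bro) is light, so stress falls on the antepenult (syllable 5, pli).
Stress on syllable 5: ma.ru.fat.mi.ˈpli.bro.kli:.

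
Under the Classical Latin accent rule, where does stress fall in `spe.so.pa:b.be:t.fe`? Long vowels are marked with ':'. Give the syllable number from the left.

Classical Latin: stress the penult if heavy (long vowel or closed), else the antepenult.
Weights: 3 pa:b H, 4 be:t H, 5 fe L.
The penult (syllable 4, be:t) is heavy, so it takes stress.
Stress on syllable 4: spe.so.pa:b.ˈbe:t.fe.

4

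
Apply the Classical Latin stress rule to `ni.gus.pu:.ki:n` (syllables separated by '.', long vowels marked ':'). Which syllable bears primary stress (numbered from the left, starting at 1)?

3

Classical Latin: stress the penult if heavy (long vowel or closed), else the antepenult.
Weights: 2 gus H, 3 pu: H, 4 ki:n H.
The penult (syllable 3, pu:) is heavy, so it takes stress.
Stress on syllable 3: ni.gus.ˈpu:.ki:n.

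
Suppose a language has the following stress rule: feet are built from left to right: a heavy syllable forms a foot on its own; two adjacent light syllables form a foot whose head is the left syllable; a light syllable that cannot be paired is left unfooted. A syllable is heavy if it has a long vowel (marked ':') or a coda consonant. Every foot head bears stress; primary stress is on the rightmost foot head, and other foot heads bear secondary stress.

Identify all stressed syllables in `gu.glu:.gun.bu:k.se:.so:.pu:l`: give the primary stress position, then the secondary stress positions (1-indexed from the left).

Weights: 1 gu L, 2 glu: H, 3 gun H, 4 bu:k H, 5 se: H, 6 so: H, 7 pu:l H.
Parse left to right (heavy = foot alone; LL = one foot; stranded L unfooted): gu (ˈglu:) (ˈgun) (ˈbu:k) (ˈse:) (ˈso:) (ˈpu:l).
Foot heads: 2, 3, 4, 5, 6, 7.
Primary stress on the rightmost head = syllable 7.
Secondary stress on 2, 3, 4, 5, 6: gu.ˌglu:.ˌgun.ˌbu:k.ˌse:.ˌso:.ˈpu:l.

primary 7, secondary 2, 3, 4, 5, 6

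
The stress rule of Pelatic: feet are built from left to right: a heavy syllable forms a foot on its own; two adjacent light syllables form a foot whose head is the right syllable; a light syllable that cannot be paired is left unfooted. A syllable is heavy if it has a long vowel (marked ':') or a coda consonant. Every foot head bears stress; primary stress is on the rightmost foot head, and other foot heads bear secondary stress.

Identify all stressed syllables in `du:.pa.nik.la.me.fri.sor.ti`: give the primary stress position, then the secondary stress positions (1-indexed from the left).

primary 7, secondary 1, 3, 5

Weights: 1 du: H, 2 pa L, 3 nik H, 4 la L, 5 me L, 6 fri L, 7 sor H, 8 ti L.
Parse left to right (heavy = foot alone; LL = one foot; stranded L unfooted): (ˈdu:) pa (ˈnik) (la.ˈme) fri (ˈsor) ti.
Foot heads: 1, 3, 5, 7.
Primary stress on the rightmost head = syllable 7.
Secondary stress on 1, 3, 5: ˌdu:.pa.ˌnik.la.ˌme.fri.ˈsor.ti.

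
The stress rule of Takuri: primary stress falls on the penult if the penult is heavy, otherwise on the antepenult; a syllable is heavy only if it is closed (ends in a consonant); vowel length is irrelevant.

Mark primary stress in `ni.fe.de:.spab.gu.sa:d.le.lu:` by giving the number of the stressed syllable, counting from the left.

6

Weights: 6 sa:d H, 7 le L, 8 lu: L.
The penult (syllable 7, le) is light, so stress falls on the antepenult (syllable 6, sa:d).
Primary stress: syllable 6 → ni.fe.de:.spab.gu.ˈsa:d.le.lu:.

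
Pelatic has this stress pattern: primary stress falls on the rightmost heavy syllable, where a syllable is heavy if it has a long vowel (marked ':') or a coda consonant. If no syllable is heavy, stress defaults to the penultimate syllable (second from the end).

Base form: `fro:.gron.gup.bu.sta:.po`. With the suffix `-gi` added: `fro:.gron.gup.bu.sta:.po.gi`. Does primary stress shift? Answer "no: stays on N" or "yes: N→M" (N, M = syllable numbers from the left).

Base `fro:.gron.gup.bu.sta:.po` (6 syllables):
  Weights: 1 fro: H, 2 gron H, 3 gup H, 4 bu L, 5 sta: H, 6 po L.
  Heavy syllables in the domain: 1, 2, 3, 5. The rightmost is syllable 5 (sta:).
  → primary stress on syllable 5.
Suffixed `fro:.gron.gup.bu.sta:.po.gi` (7 syllables):
  Weights: 1 fro: H, 2 gron H, 3 gup H, 4 bu L, 5 sta: H, 6 po L, 7 gi L.
  Heavy syllables in the domain: 1, 2, 3, 5. The rightmost is syllable 5 (sta:).
  → primary stress on syllable 5.

no: stays on 5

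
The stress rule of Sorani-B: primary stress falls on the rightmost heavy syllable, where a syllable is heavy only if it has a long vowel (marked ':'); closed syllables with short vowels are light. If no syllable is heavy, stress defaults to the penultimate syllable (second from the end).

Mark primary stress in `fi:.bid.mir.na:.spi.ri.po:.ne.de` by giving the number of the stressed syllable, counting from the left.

7

Weights: 1 fi: H, 2 bid L, 3 mir L, 4 na: H, 5 spi L, 6 ri L, 7 po: H, 8 ne L, 9 de L.
Heavy syllables in the domain: 1, 4, 7. The rightmost is syllable 7 (po:).
Primary stress: syllable 7 → fi:.bid.mir.na:.spi.ri.ˈpo:.ne.de.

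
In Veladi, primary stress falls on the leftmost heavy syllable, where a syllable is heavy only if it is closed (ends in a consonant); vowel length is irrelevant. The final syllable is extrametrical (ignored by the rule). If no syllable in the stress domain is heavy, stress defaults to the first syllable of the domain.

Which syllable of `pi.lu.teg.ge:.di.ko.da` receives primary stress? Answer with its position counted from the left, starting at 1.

The final syllable (7, da) is extrametrical; the stress domain is syllables 1–6.
Weights: 1 pi L, 2 lu L, 3 teg H, 4 ge: L, 5 di L, 6 ko L.
Heavy syllables in the domain: 3. The leftmost is syllable 3 (teg).
Primary stress: syllable 3 → pi.lu.ˈteg.ge:.di.ko.da.

3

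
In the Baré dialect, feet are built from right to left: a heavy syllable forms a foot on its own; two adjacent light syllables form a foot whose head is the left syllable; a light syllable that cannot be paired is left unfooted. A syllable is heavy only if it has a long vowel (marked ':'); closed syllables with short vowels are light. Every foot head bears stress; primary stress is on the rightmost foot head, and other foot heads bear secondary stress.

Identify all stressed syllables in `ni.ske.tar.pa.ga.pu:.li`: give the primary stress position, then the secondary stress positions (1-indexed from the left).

Weights: 1 ni L, 2 ske L, 3 tar L, 4 pa L, 5 ga L, 6 pu: H, 7 li L.
Parse right to left (heavy = foot alone; LL = one foot; stranded L unfooted): ni (ˈske.tar) (ˈpa.ga) (ˈpu:) li.
Foot heads: 2, 4, 6.
Primary stress on the rightmost head = syllable 6.
Secondary stress on 2, 4: ni.ˌske.tar.ˌpa.ga.ˈpu:.li.

primary 6, secondary 2, 4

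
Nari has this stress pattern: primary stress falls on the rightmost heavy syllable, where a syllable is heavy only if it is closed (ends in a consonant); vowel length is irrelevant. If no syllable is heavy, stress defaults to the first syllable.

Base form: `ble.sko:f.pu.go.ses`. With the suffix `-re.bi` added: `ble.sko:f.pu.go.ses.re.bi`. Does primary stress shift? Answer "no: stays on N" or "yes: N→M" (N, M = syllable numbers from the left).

Base `ble.sko:f.pu.go.ses` (5 syllables):
  Weights: 1 ble L, 2 sko:f H, 3 pu L, 4 go L, 5 ses H.
  Heavy syllables in the domain: 2, 5. The rightmost is syllable 5 (ses).
  → primary stress on syllable 5.
Suffixed `ble.sko:f.pu.go.ses.re.bi` (7 syllables):
  Weights: 1 ble L, 2 sko:f H, 3 pu L, 4 go L, 5 ses H, 6 re L, 7 bi L.
  Heavy syllables in the domain: 2, 5. The rightmost is syllable 5 (ses).
  → primary stress on syllable 5.

no: stays on 5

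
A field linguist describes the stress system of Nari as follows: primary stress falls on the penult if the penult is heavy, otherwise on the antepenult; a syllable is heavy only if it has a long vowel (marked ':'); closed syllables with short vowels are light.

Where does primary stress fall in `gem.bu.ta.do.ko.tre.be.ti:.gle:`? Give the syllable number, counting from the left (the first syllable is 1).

Weights: 7 be L, 8 ti: H, 9 gle: H.
The penult (syllable 8, ti:) is heavy, so it takes stress.
Primary stress: syllable 8 → gem.bu.ta.do.ko.tre.be.ˈti:.gle:.

8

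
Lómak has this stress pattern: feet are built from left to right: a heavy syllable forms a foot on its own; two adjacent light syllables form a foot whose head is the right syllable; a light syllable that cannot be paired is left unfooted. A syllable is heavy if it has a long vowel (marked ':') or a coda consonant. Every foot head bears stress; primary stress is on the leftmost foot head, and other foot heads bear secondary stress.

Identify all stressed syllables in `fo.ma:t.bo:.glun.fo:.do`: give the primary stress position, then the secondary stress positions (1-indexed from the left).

primary 2, secondary 3, 4, 5

Weights: 1 fo L, 2 ma:t H, 3 bo: H, 4 glun H, 5 fo: H, 6 do L.
Parse left to right (heavy = foot alone; LL = one foot; stranded L unfooted): fo (ˈma:t) (ˈbo:) (ˈglun) (ˈfo:) do.
Foot heads: 2, 3, 4, 5.
Primary stress on the leftmost head = syllable 2.
Secondary stress on 3, 4, 5: fo.ˈma:t.ˌbo:.ˌglun.ˌfo:.do.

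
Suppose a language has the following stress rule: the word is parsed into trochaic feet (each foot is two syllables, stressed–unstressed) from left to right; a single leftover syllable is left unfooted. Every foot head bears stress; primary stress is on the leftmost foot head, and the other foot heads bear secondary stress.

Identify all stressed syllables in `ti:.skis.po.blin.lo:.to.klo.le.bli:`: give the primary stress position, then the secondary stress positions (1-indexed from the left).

Parse left to right into trochaic (ˈσσ) feet: (ˈti:.skis) (ˈpo.blin) (ˈlo:.to) (ˈklo.le) bli:. Syllable 9 is left unfooted.
Foot heads (stressed positions): 1, 3, 5, 7.
End Rule Leftmost: primary stress on the leftmost head = syllable 1.
Secondary stress on 3, 5, 7: ˈti:.skis.ˌpo.blin.ˌlo:.to.ˌklo.le.bli:.

primary 1, secondary 3, 5, 7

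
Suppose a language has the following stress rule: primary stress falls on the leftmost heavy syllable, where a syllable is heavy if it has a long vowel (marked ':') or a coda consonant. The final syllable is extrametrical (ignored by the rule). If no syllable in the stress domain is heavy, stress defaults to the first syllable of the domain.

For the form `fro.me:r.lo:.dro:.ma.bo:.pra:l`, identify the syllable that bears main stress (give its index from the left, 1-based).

The final syllable (7, pra:l) is extrametrical; the stress domain is syllables 1–6.
Weights: 1 fro L, 2 me:r H, 3 lo: H, 4 dro: H, 5 ma L, 6 bo: H.
Heavy syllables in the domain: 2, 3, 4, 6. The leftmost is syllable 2 (me:r).
Primary stress: syllable 2 → fro.ˈme:r.lo:.dro:.ma.bo:.pra:l.

2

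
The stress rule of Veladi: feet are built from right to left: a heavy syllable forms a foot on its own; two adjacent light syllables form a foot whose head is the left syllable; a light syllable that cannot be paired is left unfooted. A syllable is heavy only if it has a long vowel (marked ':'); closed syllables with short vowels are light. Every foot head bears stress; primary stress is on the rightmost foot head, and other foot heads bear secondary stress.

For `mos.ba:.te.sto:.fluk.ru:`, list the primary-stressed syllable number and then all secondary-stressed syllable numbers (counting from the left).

primary 6, secondary 2, 4

Weights: 1 mos L, 2 ba: H, 3 te L, 4 sto: H, 5 fluk L, 6 ru: H.
Parse right to left (heavy = foot alone; LL = one foot; stranded L unfooted): mos (ˈba:) te (ˈsto:) fluk (ˈru:).
Foot heads: 2, 4, 6.
Primary stress on the rightmost head = syllable 6.
Secondary stress on 2, 4: mos.ˌba:.te.ˌsto:.fluk.ˈru:.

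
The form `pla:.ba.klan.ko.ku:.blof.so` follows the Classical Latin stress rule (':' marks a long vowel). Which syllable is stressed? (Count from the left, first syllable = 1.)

6

Classical Latin: stress the penult if heavy (long vowel or closed), else the antepenult.
Weights: 5 ku: H, 6 blof H, 7 so L.
The penult (syllable 6, blof) is heavy, so it takes stress.
Stress on syllable 6: pla:.ba.klan.ko.ku:.ˈblof.so.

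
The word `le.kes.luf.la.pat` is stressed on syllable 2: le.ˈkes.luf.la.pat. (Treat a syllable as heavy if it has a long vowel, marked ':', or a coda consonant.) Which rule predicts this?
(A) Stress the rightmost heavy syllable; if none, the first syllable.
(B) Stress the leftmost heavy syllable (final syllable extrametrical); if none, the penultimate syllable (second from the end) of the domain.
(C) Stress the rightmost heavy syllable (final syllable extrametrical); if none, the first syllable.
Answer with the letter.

Rule A → syllable 5 (observed: 2).
Rule B → syllable 2 ✓.
Rule C → syllable 3 (observed: 2).

B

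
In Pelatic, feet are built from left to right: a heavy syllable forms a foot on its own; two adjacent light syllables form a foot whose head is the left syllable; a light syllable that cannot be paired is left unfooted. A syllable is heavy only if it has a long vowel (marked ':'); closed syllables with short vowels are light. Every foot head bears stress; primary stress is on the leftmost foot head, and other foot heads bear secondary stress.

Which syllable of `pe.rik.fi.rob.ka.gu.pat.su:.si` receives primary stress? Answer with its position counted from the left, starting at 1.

1

Weights: 1 pe L, 2 rik L, 3 fi L, 4 rob L, 5 ka L, 6 gu L, 7 pat L, 8 su: H, 9 si L.
Parse left to right (heavy = foot alone; LL = one foot; stranded L unfooted): (ˈpe.rik) (ˈfi.rob) (ˈka.gu) pat (ˈsu:) si.
Foot heads: 1, 3, 5, 8.
Primary stress on the leftmost head = syllable 1.
Primary stress: syllable 1 → ˈpe.rik.fi.rob.ka.gu.pat.su:.si.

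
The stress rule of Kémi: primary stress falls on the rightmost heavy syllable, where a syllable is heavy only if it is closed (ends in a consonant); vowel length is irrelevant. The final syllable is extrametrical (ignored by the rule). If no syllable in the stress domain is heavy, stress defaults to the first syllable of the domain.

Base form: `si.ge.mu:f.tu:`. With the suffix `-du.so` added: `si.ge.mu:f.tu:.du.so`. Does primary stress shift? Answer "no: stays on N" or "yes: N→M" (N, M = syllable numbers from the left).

no: stays on 3

Base `si.ge.mu:f.tu:` (4 syllables):
  The final syllable (4, tu:) is extrametrical; the stress domain is syllables 1–3.
  Weights: 1 si L, 2 ge L, 3 mu:f H.
  Heavy syllables in the domain: 3. The rightmost is syllable 3 (mu:f).
  → primary stress on syllable 3.
Suffixed `si.ge.mu:f.tu:.du.so` (6 syllables):
  The final syllable (6, so) is extrametrical; the stress domain is syllables 1–5.
  Weights: 1 si L, 2 ge L, 3 mu:f H, 4 tu: L, 5 du L.
  Heavy syllables in the domain: 3. The rightmost is syllable 3 (mu:f).
  → primary stress on syllable 3.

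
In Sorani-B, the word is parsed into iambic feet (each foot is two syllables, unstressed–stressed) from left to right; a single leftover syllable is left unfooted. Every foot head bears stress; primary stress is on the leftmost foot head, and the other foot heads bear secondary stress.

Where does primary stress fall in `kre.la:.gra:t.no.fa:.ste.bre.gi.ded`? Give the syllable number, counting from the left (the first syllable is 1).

Parse left to right into iambic (σˈσ) feet: (kre.ˈla:) (gra:t.ˈno) (fa:.ˈste) (bre.ˈgi) ded. Syllable 9 is left unfooted.
Foot heads (stressed positions): 2, 4, 6, 8.
End Rule Leftmost: primary stress on the leftmost head = syllable 2.
Primary stress: syllable 2 → kre.ˈla:.gra:t.no.fa:.ste.bre.gi.ded.

2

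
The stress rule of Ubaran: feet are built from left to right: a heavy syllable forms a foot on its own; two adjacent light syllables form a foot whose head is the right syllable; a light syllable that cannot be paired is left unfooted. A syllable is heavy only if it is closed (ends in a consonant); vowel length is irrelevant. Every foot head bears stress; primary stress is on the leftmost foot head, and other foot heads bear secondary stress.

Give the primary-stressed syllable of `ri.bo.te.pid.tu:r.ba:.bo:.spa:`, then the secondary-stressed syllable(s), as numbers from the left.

primary 2, secondary 4, 5, 7

Weights: 1 ri L, 2 bo L, 3 te L, 4 pid H, 5 tu:r H, 6 ba: L, 7 bo: L, 8 spa: L.
Parse left to right (heavy = foot alone; LL = one foot; stranded L unfooted): (ri.ˈbo) te (ˈpid) (ˈtu:r) (ba:.ˈbo:) spa:.
Foot heads: 2, 4, 5, 7.
Primary stress on the leftmost head = syllable 2.
Secondary stress on 4, 5, 7: ri.ˈbo.te.ˌpid.ˌtu:r.ba:.ˌbo:.spa:.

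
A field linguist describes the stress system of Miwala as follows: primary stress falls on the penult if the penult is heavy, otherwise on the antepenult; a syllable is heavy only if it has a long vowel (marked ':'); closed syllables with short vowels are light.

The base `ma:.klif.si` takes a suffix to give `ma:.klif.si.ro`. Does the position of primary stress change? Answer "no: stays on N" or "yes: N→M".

yes: 1→2

Base `ma:.klif.si` (3 syllables):
  Weights: 1 ma: H, 2 klif L, 3 si L.
  The penult (syllable 2, klif) is light, so stress falls on the antepenult (syllable 1, ma:).
  → primary stress on syllable 1.
Suffixed `ma:.klif.si.ro` (4 syllables):
  Weights: 2 klif L, 3 si L, 4 ro L.
  The penult (syllable 3, si) is light, so stress falls on the antepenult (syllable 2, klif).
  → primary stress on syllable 2.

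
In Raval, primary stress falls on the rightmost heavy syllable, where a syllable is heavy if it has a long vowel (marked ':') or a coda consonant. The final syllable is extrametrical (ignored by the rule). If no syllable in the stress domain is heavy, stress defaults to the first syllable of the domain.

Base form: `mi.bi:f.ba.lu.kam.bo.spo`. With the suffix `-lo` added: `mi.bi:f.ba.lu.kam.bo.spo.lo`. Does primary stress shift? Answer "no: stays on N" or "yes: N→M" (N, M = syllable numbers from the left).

no: stays on 5

Base `mi.bi:f.ba.lu.kam.bo.spo` (7 syllables):
  The final syllable (7, spo) is extrametrical; the stress domain is syllables 1–6.
  Weights: 1 mi L, 2 bi:f H, 3 ba L, 4 lu L, 5 kam H, 6 bo L.
  Heavy syllables in the domain: 2, 5. The rightmost is syllable 5 (kam).
  → primary stress on syllable 5.
Suffixed `mi.bi:f.ba.lu.kam.bo.spo.lo` (8 syllables):
  The final syllable (8, lo) is extrametrical; the stress domain is syllables 1–7.
  Weights: 1 mi L, 2 bi:f H, 3 ba L, 4 lu L, 5 kam H, 6 bo L, 7 spo L.
  Heavy syllables in the domain: 2, 5. The rightmost is syllable 5 (kam).
  → primary stress on syllable 5.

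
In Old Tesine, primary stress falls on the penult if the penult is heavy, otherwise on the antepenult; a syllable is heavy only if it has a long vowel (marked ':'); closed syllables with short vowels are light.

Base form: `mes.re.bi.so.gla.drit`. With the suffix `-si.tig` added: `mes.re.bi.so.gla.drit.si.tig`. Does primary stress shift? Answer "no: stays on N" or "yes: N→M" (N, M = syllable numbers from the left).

yes: 4→6

Base `mes.re.bi.so.gla.drit` (6 syllables):
  Weights: 4 so L, 5 gla L, 6 drit L.
  The penult (syllable 5, gla) is light, so stress falls on the antepenult (syllable 4, so).
  → primary stress on syllable 4.
Suffixed `mes.re.bi.so.gla.drit.si.tig` (8 syllables):
  Weights: 6 drit L, 7 si L, 8 tig L.
  The penult (syllable 7, si) is light, so stress falls on the antepenult (syllable 6, drit).
  → primary stress on syllable 6.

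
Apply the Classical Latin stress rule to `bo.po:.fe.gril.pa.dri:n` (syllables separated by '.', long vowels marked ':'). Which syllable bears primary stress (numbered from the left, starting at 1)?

4

Classical Latin: stress the penult if heavy (long vowel or closed), else the antepenult.
Weights: 4 gril H, 5 pa L, 6 dri:n H.
The penult (syllable 5, pa) is light, so stress falls on the antepenult (syllable 4, gril).
Stress on syllable 4: bo.po:.fe.ˈgril.pa.dri:n.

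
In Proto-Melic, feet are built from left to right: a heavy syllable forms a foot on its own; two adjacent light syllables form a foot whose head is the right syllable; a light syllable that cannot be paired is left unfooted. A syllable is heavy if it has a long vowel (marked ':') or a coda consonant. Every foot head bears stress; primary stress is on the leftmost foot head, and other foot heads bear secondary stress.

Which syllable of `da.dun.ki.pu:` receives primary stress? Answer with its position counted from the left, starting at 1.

Weights: 1 da L, 2 dun H, 3 ki L, 4 pu: H.
Parse left to right (heavy = foot alone; LL = one foot; stranded L unfooted): da (ˈdun) ki (ˈpu:).
Foot heads: 2, 4.
Primary stress on the leftmost head = syllable 2.
Primary stress: syllable 2 → da.ˈdun.ki.pu:.

2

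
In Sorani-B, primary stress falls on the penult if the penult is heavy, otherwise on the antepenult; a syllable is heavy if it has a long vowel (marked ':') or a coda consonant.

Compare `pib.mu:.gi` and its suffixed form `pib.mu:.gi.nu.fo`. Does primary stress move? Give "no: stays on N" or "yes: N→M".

yes: 2→3

Base `pib.mu:.gi` (3 syllables):
  Weights: 1 pib H, 2 mu: H, 3 gi L.
  The penult (syllable 2, mu:) is heavy, so it takes stress.
  → primary stress on syllable 2.
Suffixed `pib.mu:.gi.nu.fo` (5 syllables):
  Weights: 3 gi L, 4 nu L, 5 fo L.
  The penult (syllable 4, nu) is light, so stress falls on the antepenult (syllable 3, gi).
  → primary stress on syllable 3.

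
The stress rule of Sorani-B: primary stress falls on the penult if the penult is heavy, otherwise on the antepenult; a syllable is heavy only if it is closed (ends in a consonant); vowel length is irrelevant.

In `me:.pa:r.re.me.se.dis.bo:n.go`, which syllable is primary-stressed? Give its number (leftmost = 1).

Weights: 6 dis H, 7 bo:n H, 8 go L.
The penult (syllable 7, bo:n) is heavy, so it takes stress.
Primary stress: syllable 7 → me:.pa:r.re.me.se.dis.ˈbo:n.go.

7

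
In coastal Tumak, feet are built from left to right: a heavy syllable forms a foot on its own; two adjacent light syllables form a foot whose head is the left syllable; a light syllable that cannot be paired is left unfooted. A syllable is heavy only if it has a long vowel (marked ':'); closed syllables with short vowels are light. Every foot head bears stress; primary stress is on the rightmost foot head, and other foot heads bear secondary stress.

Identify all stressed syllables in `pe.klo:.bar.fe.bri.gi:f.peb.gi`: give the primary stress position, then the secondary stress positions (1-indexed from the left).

primary 7, secondary 2, 3, 6

Weights: 1 pe L, 2 klo: H, 3 bar L, 4 fe L, 5 bri L, 6 gi:f H, 7 peb L, 8 gi L.
Parse left to right (heavy = foot alone; LL = one foot; stranded L unfooted): pe (ˈklo:) (ˈbar.fe) bri (ˈgi:f) (ˈpeb.gi).
Foot heads: 2, 3, 6, 7.
Primary stress on the rightmost head = syllable 7.
Secondary stress on 2, 3, 6: pe.ˌklo:.ˌbar.fe.bri.ˌgi:f.ˈpeb.gi.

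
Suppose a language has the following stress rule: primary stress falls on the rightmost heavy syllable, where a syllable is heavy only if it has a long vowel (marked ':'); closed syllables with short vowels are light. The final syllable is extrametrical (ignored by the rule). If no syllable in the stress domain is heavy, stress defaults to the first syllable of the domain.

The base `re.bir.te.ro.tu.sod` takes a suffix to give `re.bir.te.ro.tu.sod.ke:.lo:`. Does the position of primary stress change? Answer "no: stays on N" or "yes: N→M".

yes: 1→7

Base `re.bir.te.ro.tu.sod` (6 syllables):
  The final syllable (6, sod) is extrametrical; the stress domain is syllables 1–5.
  Weights: 1 re L, 2 bir L, 3 te L, 4 ro L, 5 tu L.
  No heavy syllable in the domain; default to the first syllable of the domain = syllable 1.
  → primary stress on syllable 1.
Suffixed `re.bir.te.ro.tu.sod.ke:.lo:` (8 syllables):
  The final syllable (8, lo:) is extrametrical; the stress domain is syllables 1–7.
  Weights: 1 re L, 2 bir L, 3 te L, 4 ro L, 5 tu L, 6 sod L, 7 ke: H.
  Heavy syllables in the domain: 7. The rightmost is syllable 7 (ke:).
  → primary stress on syllable 7.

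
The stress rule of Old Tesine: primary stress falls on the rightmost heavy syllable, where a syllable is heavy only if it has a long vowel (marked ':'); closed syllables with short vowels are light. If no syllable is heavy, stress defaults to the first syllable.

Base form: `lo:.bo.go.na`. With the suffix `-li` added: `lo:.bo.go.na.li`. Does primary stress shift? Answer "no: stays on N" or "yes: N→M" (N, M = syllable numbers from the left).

Base `lo:.bo.go.na` (4 syllables):
  Weights: 1 lo: H, 2 bo L, 3 go L, 4 na L.
  Heavy syllables in the domain: 1. The rightmost is syllable 1 (lo:).
  → primary stress on syllable 1.
Suffixed `lo:.bo.go.na.li` (5 syllables):
  Weights: 1 lo: H, 2 bo L, 3 go L, 4 na L, 5 li L.
  Heavy syllables in the domain: 1. The rightmost is syllable 1 (lo:).
  → primary stress on syllable 1.

no: stays on 1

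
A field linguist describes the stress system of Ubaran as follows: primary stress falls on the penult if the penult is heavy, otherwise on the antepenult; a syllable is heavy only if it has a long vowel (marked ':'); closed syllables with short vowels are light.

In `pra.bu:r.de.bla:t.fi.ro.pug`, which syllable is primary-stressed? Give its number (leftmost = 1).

5

Weights: 5 fi L, 6 ro L, 7 pug L.
The penult (syllable 6, ro) is light, so stress falls on the antepenult (syllable 5, fi).
Primary stress: syllable 5 → pra.bu:r.de.bla:t.ˈfi.ro.pug.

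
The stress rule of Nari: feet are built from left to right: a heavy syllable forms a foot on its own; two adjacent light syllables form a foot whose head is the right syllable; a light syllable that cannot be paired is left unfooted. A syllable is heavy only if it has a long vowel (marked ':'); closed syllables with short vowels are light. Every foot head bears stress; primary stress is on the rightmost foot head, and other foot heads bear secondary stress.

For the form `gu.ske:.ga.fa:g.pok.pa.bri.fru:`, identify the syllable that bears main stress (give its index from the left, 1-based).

Weights: 1 gu L, 2 ske: H, 3 ga L, 4 fa:g H, 5 pok L, 6 pa L, 7 bri L, 8 fru: H.
Parse left to right (heavy = foot alone; LL = one foot; stranded L unfooted): gu (ˈske:) ga (ˈfa:g) (pok.ˈpa) bri (ˈfru:).
Foot heads: 2, 4, 6, 8.
Primary stress on the rightmost head = syllable 8.
Primary stress: syllable 8 → gu.ske:.ga.fa:g.pok.pa.bri.ˈfru:.

8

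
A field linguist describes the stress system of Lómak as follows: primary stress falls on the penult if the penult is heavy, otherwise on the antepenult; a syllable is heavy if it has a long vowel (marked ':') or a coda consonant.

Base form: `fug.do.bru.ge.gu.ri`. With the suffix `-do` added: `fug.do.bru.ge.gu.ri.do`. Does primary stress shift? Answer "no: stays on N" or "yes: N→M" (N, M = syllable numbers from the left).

Base `fug.do.bru.ge.gu.ri` (6 syllables):
  Weights: 4 ge L, 5 gu L, 6 ri L.
  The penult (syllable 5, gu) is light, so stress falls on the antepenult (syllable 4, ge).
  → primary stress on syllable 4.
Suffixed `fug.do.bru.ge.gu.ri.do` (7 syllables):
  Weights: 5 gu L, 6 ri L, 7 do L.
  The penult (syllable 6, ri) is light, so stress falls on the antepenult (syllable 5, gu).
  → primary stress on syllable 5.

yes: 4→5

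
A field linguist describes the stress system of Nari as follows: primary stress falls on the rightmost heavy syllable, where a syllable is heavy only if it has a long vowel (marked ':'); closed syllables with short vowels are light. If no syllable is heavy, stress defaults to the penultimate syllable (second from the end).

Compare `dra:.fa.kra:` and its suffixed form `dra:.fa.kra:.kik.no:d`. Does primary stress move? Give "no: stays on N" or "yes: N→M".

yes: 3→5

Base `dra:.fa.kra:` (3 syllables):
  Weights: 1 dra: H, 2 fa L, 3 kra: H.
  Heavy syllables in the domain: 1, 3. The rightmost is syllable 3 (kra:).
  → primary stress on syllable 3.
Suffixed `dra:.fa.kra:.kik.no:d` (5 syllables):
  Weights: 1 dra: H, 2 fa L, 3 kra: H, 4 kik L, 5 no:d H.
  Heavy syllables in the domain: 1, 3, 5. The rightmost is syllable 5 (no:d).
  → primary stress on syllable 5.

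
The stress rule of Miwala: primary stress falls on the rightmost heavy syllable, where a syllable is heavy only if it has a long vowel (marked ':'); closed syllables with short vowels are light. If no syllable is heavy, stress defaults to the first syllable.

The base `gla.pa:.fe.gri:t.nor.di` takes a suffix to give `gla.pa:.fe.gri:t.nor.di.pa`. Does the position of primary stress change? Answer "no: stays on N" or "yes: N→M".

Base `gla.pa:.fe.gri:t.nor.di` (6 syllables):
  Weights: 1 gla L, 2 pa: H, 3 fe L, 4 gri:t H, 5 nor L, 6 di L.
  Heavy syllables in the domain: 2, 4. The rightmost is syllable 4 (gri:t).
  → primary stress on syllable 4.
Suffixed `gla.pa:.fe.gri:t.nor.di.pa` (7 syllables):
  Weights: 1 gla L, 2 pa: H, 3 fe L, 4 gri:t H, 5 nor L, 6 di L, 7 pa L.
  Heavy syllables in the domain: 2, 4. The rightmost is syllable 4 (gri:t).
  → primary stress on syllable 4.

no: stays on 4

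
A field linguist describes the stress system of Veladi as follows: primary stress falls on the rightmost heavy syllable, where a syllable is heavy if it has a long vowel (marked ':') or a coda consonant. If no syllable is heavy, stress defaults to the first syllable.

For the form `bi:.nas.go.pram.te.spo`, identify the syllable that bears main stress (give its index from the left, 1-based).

Weights: 1 bi: H, 2 nas H, 3 go L, 4 pram H, 5 te L, 6 spo L.
Heavy syllables in the domain: 1, 2, 4. The rightmost is syllable 4 (pram).
Primary stress: syllable 4 → bi:.nas.go.ˈpram.te.spo.

4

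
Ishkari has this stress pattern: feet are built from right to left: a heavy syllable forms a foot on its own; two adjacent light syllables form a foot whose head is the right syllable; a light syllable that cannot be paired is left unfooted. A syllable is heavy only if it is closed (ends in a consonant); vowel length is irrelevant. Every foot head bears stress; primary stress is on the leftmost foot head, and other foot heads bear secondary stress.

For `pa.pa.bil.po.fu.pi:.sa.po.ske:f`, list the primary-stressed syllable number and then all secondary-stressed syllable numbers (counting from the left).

primary 2, secondary 3, 6, 8, 9

Weights: 1 pa L, 2 pa L, 3 bil H, 4 po L, 5 fu L, 6 pi: L, 7 sa L, 8 po L, 9 ske:f H.
Parse right to left (heavy = foot alone; LL = one foot; stranded L unfooted): (pa.ˈpa) (ˈbil) po (fu.ˈpi:) (sa.ˈpo) (ˈske:f).
Foot heads: 2, 3, 6, 8, 9.
Primary stress on the leftmost head = syllable 2.
Secondary stress on 3, 6, 8, 9: pa.ˈpa.ˌbil.po.fu.ˌpi:.sa.ˌpo.ˌske:f.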